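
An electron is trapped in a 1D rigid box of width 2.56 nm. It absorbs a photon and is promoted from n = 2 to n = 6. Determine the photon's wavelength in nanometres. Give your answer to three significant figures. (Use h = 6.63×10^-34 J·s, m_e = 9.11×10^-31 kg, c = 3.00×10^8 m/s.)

λ = 675 nm

E_1 = h²/(8m_eL²) = 9.203×10^-21 J, so ΔE = (6² − 2²)E_1 = 2.945×10^-19 J.
λ = hc/ΔE = (6.63×10^-34·3.00×10^8)/2.945×10^-19 = 6.75×10^-7 m = 675 nm.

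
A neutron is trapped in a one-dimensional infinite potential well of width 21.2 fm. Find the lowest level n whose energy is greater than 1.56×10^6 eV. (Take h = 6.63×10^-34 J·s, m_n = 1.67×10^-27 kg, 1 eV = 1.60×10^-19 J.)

E_1 = h²/(8m_nL²) = 7.321×10^-14 J = 4.576×10^5 eV.
Need n² > 1.56×10^6/4.576×10^5 = 3.409, i.e. n > 1.846.
The smallest integer satisfying this is n = 2.

n = 2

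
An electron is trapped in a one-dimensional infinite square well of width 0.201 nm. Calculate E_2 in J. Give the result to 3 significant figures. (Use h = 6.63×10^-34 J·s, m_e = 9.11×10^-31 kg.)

For an infinite well E_n = n²h²/(8m_eL²), so E_1 = h²/(8m_eL²) = (6.63×10^-34)²/(8·9.11×10^-31·(2.01×10^-10 m)²) = 1.493×10^-18 J.
Then E_2 = 2²·E_1 = 4·1.493×10^-18 J = 5.97×10^-18 J.

E_2 = 5.97×10^-18 J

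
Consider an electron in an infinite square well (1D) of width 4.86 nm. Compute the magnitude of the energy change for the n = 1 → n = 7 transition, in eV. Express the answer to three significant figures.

|ΔE| = 0.764 eV

E_1 = h²/(8m_eL²) = 2.551×10^-21 J.
|ΔE| = |1² − 7²|·E_1 = 48·2.551×10^-21 J = 1.224×10^-19 J = 0.764 eV.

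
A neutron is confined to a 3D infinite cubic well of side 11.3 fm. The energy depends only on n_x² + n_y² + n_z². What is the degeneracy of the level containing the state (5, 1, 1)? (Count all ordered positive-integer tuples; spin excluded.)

degeneracy = 4

The level has n_x² + n_y² + n_z² = 27. The ordered positive-integer solutions are (1, 1, 5), (1, 5, 1), (3, 3, 3), (5, 1, 1).
That gives 4 states.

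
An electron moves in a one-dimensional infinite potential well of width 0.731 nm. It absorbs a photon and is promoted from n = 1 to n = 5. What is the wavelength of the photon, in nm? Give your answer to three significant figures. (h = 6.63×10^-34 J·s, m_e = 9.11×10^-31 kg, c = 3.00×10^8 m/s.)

λ = 73.4 nm

E_1 = h²/(8m_eL²) = 1.129×10^-19 J, so ΔE = (5² − 1²)E_1 = 2.710×10^-18 J.
λ = hc/ΔE = (6.63×10^-34·3.00×10^8)/2.710×10^-18 = 7.34×10^-8 m = 73.4 nm.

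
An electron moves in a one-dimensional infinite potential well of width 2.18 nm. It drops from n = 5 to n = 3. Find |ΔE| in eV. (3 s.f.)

E_1 = h²/(8m_eL²) = 1.268×10^-20 J.
|ΔE| = |5² − 3²|·E_1 = 16·1.268×10^-20 J = 2.029×10^-19 J = 1.27 eV.

|ΔE| = 1.27 eV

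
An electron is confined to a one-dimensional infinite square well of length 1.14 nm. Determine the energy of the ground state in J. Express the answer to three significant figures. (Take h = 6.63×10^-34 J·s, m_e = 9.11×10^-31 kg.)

For an infinite well E_n = n²h²/(8m_eL²), so E_1 = h²/(8m_eL²) = (6.63×10^-34)²/(8·9.11×10^-31·(1.14×10^-9 m)²) = 4.641×10^-20 J.

E_1 = 4.64×10^-20 J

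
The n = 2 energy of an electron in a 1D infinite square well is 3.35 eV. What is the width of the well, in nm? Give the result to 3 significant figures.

L = 0.670 nm

From E_n = n²h²/(8m_eL²), L = n·h/√(8m_eE_n).
E_2 = 3.35 eV = 5.367×10^-19 J, so L = 2·6.626×10^-34/√(8·9.109×10^-31·5.367×10^-19) = 6.70×10^-10 m = 0.670 nm.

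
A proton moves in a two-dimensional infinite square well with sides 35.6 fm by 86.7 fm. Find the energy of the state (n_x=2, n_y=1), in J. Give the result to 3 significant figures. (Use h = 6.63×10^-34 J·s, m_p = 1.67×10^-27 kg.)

E = 1.08×10^-13 J

For a 2D rectangular well E = (h²/8m_p)·Σ n_i²/L_i² = (6.63×10^-34)²/(8·1.67×10^-27) · [2²/(35.6 fm)² + 1²/(86.7 fm)²].
Evaluating gives E = 1.08×10^-13 J.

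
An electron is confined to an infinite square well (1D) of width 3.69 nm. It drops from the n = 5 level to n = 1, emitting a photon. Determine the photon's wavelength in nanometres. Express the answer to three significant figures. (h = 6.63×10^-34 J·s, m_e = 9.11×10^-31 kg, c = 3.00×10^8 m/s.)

λ = 1.87×10^3 nm

E_1 = h²/(8m_eL²) = 4.430×10^-21 J, so ΔE = (5² − 1²)E_1 = 1.063×10^-19 J.
λ = hc/ΔE = (6.63×10^-34·3.00×10^8)/1.063×10^-19 = 1.87×10^-6 m = 1.87×10^3 nm.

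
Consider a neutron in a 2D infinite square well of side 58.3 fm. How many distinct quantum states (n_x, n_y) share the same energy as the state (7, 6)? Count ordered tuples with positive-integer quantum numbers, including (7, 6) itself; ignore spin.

degeneracy = 4

The level has n_x² + n_y² = 85. The ordered positive-integer solutions are (2, 9), (6, 7), (7, 6), (9, 2).
That gives 4 states.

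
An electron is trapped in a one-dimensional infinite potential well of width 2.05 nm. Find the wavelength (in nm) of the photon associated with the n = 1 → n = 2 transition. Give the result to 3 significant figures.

E_1 = h²/(8m_eL²) = 1.434×10^-20 J, so ΔE = (2² − 1²)E_1 = 4.302×10^-20 J.
λ = hc/ΔE = (6.626×10^-34·2.998×10^8)/4.302×10^-20 = 4.62×10^-6 m = 4.62×10^3 nm.

λ = 4.62×10^3 nm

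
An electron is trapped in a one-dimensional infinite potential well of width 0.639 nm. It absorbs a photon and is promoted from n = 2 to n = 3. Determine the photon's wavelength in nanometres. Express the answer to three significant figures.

E_1 = h²/(8m_eL²) = 1.476×10^-19 J, so ΔE = (3² − 2²)E_1 = 7.380×10^-19 J.
λ = hc/ΔE = (6.626×10^-34·2.998×10^8)/7.380×10^-19 = 2.69×10^-7 m = 269 nm.

λ = 269 nm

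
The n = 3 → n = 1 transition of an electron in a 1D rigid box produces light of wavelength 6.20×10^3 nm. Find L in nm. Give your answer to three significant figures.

The photon carries ΔE = hc/λ = 6.626×10^-34·2.998×10^8/6.20×10^-6 m = 3.204×10^-20 J.
Since ΔE = (3² − 1²)E_1, E_1 = 4.005×10^-21 J, and L = h/√(8m_eE_1) = 3.88×10^-9 m = 3.88 nm.

L = 3.88 nm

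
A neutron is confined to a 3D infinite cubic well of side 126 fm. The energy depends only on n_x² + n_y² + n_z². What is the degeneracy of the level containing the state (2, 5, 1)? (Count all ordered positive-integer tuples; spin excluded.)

degeneracy = 6

The level has n_x² + n_y² + n_z² = 30. The ordered positive-integer solutions are (1, 2, 5), (1, 5, 2), (2, 1, 5), (2, 5, 1), (5, 1, 2), (5, 2, 1).
That gives 6 states.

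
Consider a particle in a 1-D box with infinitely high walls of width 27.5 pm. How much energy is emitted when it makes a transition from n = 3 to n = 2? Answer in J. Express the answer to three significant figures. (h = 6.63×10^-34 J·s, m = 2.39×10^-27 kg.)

|ΔE| = 1.52×10^-19 J

E_1 = h²/(8mL²) = 3.040×10^-20 J.
|ΔE| = |3² − 2²|·E_1 = 5·3.040×10^-20 J = 1.52×10^-19 J.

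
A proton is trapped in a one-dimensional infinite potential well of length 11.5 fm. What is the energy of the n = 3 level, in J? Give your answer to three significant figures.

E_3 = 2.23×10^-12 J

For an infinite well E_n = n²h²/(8m_pL²), so E_1 = h²/(8m_pL²) = (6.626×10^-34)²/(8·1.673×10^-27·(1.15×10^-14 m)²) = 2.480×10^-13 J.
Then E_3 = 3²·E_1 = 9·2.480×10^-13 J = 2.23×10^-12 J.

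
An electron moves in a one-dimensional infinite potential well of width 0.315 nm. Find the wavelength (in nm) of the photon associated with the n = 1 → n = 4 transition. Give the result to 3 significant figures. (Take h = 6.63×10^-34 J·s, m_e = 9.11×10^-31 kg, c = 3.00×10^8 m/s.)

λ = 21.8 nm

E_1 = h²/(8m_eL²) = 6.079×10^-19 J, so ΔE = (4² − 1²)E_1 = 9.118×10^-18 J.
λ = hc/ΔE = (6.63×10^-34·3.00×10^8)/9.118×10^-18 = 2.18×10^-8 m = 21.8 nm.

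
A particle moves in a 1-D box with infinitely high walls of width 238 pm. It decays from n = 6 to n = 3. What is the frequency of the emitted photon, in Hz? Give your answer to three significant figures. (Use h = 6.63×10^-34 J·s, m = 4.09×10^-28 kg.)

f = 9.66×10^13 Hz

E_1 = h²/(8mL²) = 2.372×10^-21 J and ΔE = (6² − 3²)E_1 = 6.404×10^-20 J.
f = ΔE/h = 6.404×10^-20/6.63×10^-34 = 9.66×10^13 Hz.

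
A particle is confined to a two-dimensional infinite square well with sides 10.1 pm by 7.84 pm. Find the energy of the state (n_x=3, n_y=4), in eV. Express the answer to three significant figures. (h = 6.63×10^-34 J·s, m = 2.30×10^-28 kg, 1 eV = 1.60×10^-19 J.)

For a 2D rectangular well E = (h²/8m)·Σ n_i²/L_i² = (6.63×10^-34)²/(8·2.30×10^-28) · [3²/(10.1 pm)² + 4²/(7.84 pm)²].
Evaluating gives E = 8.326×10^-17 J = 520 eV.

E = 520 eV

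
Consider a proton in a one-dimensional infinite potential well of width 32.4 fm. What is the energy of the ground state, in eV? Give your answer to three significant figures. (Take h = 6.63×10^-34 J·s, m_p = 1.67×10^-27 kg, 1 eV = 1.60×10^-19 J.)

E_1 = 1.96×10^5 eV

For an infinite well E_n = n²h²/(8m_pL²), so E_1 = h²/(8m_pL²) = (6.63×10^-34)²/(8·1.67×10^-27·(3.24×10^-14 m)²) = 3.134×10^-14 J.
Converting, E_1 = 3.134×10^-14 J / (1.60×10^-19 J/eV) = 1.96×10^5 eV.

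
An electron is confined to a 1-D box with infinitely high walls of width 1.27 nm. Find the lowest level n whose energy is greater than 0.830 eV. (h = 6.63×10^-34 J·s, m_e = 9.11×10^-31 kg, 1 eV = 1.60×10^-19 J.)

E_1 = h²/(8m_eL²) = 3.739×10^-20 J = 0.2337 eV.
Need n² > 0.830/0.2337 = 3.552, i.e. n > 1.885.
The smallest integer satisfying this is n = 2.

n = 2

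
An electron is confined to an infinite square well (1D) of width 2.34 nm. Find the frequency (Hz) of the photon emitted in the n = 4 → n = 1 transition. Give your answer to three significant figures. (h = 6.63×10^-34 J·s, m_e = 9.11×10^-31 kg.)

f = 2.49×10^14 Hz

E_1 = h²/(8m_eL²) = 1.102×10^-20 J and ΔE = (4² − 1²)E_1 = 1.653×10^-19 J.
f = ΔE/h = 1.653×10^-19/6.63×10^-34 = 2.49×10^14 Hz.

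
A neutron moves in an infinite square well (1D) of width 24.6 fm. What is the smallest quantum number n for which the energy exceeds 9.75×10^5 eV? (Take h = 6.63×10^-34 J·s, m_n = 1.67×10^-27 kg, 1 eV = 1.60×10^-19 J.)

n = 2

E_1 = h²/(8m_nL²) = 5.437×10^-14 J = 3.398×10^5 eV.
Need n² > 9.75×10^5/3.398×10^5 = 2.869, i.e. n > 1.694.
The smallest integer satisfying this is n = 2.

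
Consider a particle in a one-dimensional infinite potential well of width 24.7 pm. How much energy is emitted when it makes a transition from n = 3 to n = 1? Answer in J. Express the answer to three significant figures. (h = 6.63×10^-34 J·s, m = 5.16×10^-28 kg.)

E_1 = h²/(8mL²) = 1.745×10^-19 J.
|ΔE| = |3² − 1²|·E_1 = 8·1.745×10^-19 J = 1.40×10^-18 J.

|ΔE| = 1.40×10^-18 J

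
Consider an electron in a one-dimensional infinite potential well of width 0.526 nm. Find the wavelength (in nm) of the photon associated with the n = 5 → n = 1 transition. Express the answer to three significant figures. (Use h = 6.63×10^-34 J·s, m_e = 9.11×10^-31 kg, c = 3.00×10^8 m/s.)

E_1 = h²/(8m_eL²) = 2.180×10^-19 J, so ΔE = (5² − 1²)E_1 = 5.232×10^-18 J.
λ = hc/ΔE = (6.63×10^-34·3.00×10^8)/5.232×10^-18 = 3.80×10^-8 m = 38.0 nm.

λ = 38.0 nm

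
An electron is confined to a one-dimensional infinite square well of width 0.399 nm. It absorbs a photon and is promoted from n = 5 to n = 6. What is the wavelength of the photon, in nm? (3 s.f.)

E_1 = h²/(8m_eL²) = 3.784×10^-19 J, so ΔE = (6² − 5²)E_1 = 4.162×10^-18 J.
λ = hc/ΔE = (6.626×10^-34·2.998×10^8)/4.162×10^-18 = 4.77×10^-8 m = 47.7 nm.

λ = 47.7 nm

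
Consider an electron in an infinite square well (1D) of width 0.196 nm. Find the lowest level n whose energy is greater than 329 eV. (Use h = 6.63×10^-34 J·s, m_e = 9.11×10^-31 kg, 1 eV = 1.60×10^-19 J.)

E_1 = h²/(8m_eL²) = 1.570×10^-18 J = 9.812 eV.
Need n² > 329/9.812 = 33.53, i.e. n > 5.791.
The smallest integer satisfying this is n = 6.

n = 6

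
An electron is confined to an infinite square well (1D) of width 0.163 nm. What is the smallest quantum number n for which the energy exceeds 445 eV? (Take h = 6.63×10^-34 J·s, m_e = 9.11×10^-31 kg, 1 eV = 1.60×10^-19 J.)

n = 6

E_1 = h²/(8m_eL²) = 2.270×10^-18 J = 14.19 eV.
Need n² > 445/14.19 = 31.36, i.e. n > 5.600.
The smallest integer satisfying this is n = 6.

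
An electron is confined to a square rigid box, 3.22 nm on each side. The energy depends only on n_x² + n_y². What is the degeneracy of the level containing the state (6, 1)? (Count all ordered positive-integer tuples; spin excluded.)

The level has n_x² + n_y² = 37. The ordered positive-integer solutions are (1, 6), (6, 1).
That gives 2 states.

degeneracy = 2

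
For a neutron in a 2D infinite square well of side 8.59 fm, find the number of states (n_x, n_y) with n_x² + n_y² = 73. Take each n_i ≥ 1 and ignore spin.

The level has n_x² + n_y² = 73. The ordered positive-integer solutions are (3, 8), (8, 3).
That gives 2 states.

degeneracy = 2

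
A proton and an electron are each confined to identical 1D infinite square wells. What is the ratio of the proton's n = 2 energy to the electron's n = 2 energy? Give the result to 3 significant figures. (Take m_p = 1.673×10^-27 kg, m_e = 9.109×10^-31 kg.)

E_n ∝ 1/m at fixed n and L, so the ratio is m_e/m_p = 9.109×10^-31/1.673×10^-27 = 5.44×10^-4.

5.44×10^-4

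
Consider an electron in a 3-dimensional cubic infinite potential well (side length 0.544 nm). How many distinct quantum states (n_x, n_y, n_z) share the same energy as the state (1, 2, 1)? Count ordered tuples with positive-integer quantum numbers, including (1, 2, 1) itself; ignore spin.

degeneracy = 3

The level has n_x² + n_y² + n_z² = 6. The ordered positive-integer solutions are (1, 1, 2), (1, 2, 1), (2, 1, 1).
That gives 3 states.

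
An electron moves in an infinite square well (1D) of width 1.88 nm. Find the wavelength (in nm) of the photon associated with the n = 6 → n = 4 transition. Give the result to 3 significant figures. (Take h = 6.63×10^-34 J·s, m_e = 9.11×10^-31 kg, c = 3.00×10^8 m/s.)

λ = 583 nm

E_1 = h²/(8m_eL²) = 1.706×10^-20 J, so ΔE = (6² − 4²)E_1 = 3.412×10^-19 J.
λ = hc/ΔE = (6.63×10^-34·3.00×10^8)/3.412×10^-19 = 5.83×10^-7 m = 583 nm.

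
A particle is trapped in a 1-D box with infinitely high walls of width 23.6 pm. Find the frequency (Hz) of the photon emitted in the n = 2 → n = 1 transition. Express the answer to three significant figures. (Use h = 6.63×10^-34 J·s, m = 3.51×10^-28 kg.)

f = 1.27×10^15 Hz

E_1 = h²/(8mL²) = 2.811×10^-19 J and ΔE = (2² − 1²)E_1 = 8.433×10^-19 J.
f = ΔE/h = 8.433×10^-19/6.63×10^-34 = 1.27×10^15 Hz.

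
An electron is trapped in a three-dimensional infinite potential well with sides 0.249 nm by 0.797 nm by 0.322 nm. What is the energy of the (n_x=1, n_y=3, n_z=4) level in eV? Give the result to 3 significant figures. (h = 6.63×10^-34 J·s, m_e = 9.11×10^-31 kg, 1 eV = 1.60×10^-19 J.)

E = 69.6 eV

For a 3D rectangular well E = (h²/8m_e)·Σ n_i²/L_i² = (6.63×10^-34)²/(8·9.11×10^-31) · [1²/(0.249 nm)² + 3²/(0.797 nm)² + 4²/(0.322 nm)²].
Evaluating gives E = 1.113×10^-17 J = 69.6 eV.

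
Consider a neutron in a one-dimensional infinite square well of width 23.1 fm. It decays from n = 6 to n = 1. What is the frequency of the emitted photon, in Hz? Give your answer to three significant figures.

E_1 = h²/(8m_nL²) = 6.140×10^-14 J and ΔE = (6² − 1²)E_1 = 2.149×10^-12 J.
f = ΔE/h = 2.149×10^-12/6.626×10^-34 = 3.24×10^21 Hz.

f = 3.24×10^21 Hz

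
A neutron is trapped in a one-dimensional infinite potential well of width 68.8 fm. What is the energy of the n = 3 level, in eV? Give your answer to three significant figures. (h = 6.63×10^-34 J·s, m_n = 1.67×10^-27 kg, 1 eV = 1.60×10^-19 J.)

For an infinite well E_n = n²h²/(8m_nL²), so E_1 = h²/(8m_nL²) = (6.63×10^-34)²/(8·1.67×10^-27·(6.88×10^-14 m)²) = 6.951×10^-15 J.
Then E_3 = 3²·E_1 = 9·6.951×10^-15 J = 6.256×10^-14 J.
Converting, E_3 = 6.256×10^-14 J / (1.60×10^-19 J/eV) = 3.91×10^5 eV.

E_3 = 3.91×10^5 eV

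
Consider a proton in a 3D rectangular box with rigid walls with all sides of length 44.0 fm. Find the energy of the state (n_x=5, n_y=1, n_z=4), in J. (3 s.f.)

E = 7.12×10^-13 J

For a 3D rectangular well E = (h²/8m_p)·Σ n_i²/L_i² = (6.626×10^-34)²/(8·1.673×10^-27) · [5²/(44.0 fm)² + 1²/(44.0 fm)² + 4²/(44.0 fm)²].
Evaluating gives E = 7.12×10^-13 J.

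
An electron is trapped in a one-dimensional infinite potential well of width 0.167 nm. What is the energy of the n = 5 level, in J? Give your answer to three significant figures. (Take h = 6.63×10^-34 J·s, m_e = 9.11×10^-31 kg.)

E_5 = 5.41×10^-17 J

For an infinite well E_n = n²h²/(8m_eL²), so E_1 = h²/(8m_eL²) = (6.63×10^-34)²/(8·9.11×10^-31·(1.67×10^-10 m)²) = 2.163×10^-18 J.
Then E_5 = 5²·E_1 = 25·2.163×10^-18 J = 5.41×10^-17 J.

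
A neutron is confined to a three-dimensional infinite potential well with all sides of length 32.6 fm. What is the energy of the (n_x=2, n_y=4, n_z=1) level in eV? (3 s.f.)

E = 4.04×10^6 eV

For a 3D rectangular well E = (h²/8m_n)·Σ n_i²/L_i² = (6.626×10^-34)²/(8·1.675×10^-27) · [2²/(32.6 fm)² + 4²/(32.6 fm)² + 1²/(32.6 fm)²].
Evaluating gives E = 6.474×10^-13 J = 4.04×10^6 eV.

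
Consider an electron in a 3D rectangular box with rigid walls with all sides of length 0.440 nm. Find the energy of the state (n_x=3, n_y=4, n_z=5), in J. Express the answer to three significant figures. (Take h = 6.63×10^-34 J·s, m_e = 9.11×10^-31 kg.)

For a 3D rectangular well E = (h²/8m_e)·Σ n_i²/L_i² = (6.63×10^-34)²/(8·9.11×10^-31) · [3²/(0.440 nm)² + 4²/(0.440 nm)² + 5²/(0.440 nm)²].
Evaluating gives E = 1.56×10^-17 J.

E = 1.56×10^-17 J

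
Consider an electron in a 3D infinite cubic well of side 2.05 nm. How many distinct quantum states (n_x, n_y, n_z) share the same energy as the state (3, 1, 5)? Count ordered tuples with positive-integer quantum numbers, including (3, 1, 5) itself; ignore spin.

degeneracy = 6

The level has n_x² + n_y² + n_z² = 35. The ordered positive-integer solutions are (1, 3, 5), (1, 5, 3), (3, 1, 5), (3, 5, 1), (5, 1, 3), (5, 3, 1).
That gives 6 states.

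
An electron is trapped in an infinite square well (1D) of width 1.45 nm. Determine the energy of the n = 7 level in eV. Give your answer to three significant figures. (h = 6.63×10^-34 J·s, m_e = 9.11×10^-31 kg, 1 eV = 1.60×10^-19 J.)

For an infinite well E_n = n²h²/(8m_eL²), so E_1 = h²/(8m_eL²) = (6.63×10^-34)²/(8·9.11×10^-31·(1.45×10^-9 m)²) = 2.869×10^-20 J.
Then E_7 = 7²·E_1 = 49·2.869×10^-20 J = 1.406×10^-18 J.
Converting, E_7 = 1.406×10^-18 J / (1.60×10^-19 J/eV) = 8.79 eV.

E_7 = 8.79 eV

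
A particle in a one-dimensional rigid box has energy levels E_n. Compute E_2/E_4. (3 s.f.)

0.250

E_n ∝ n², so E_2/E_4 = 2²/4² = 4/16 = 0.250.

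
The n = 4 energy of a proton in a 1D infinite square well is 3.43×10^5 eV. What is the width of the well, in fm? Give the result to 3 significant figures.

From E_n = n²h²/(8m_pL²), L = n·h/√(8m_pE_n).
E_4 = 3.43×10^5 eV = 5.495×10^-14 J, so L = 4·6.626×10^-34/√(8·1.673×10^-27·5.495×10^-14) = 9.77×10^-14 m = 97.7 fm.

L = 97.7 fm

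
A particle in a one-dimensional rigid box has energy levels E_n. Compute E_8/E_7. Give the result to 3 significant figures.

E_n ∝ n², so E_8/E_7 = 8²/7² = 64/49 = 1.31.

1.31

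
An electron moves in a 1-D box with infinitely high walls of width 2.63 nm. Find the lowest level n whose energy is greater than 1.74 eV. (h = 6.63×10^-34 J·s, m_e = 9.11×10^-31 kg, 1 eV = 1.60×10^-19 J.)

n = 6

E_1 = h²/(8m_eL²) = 8.720×10^-21 J = 0.05450 eV.
Need n² > 1.74/0.05450 = 31.93, i.e. n > 5.651.
The smallest integer satisfying this is n = 6.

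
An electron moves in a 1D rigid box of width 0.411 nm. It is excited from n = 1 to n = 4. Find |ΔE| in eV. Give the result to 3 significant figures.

E_1 = h²/(8m_eL²) = 3.567×10^-19 J.
|ΔE| = |1² − 4²|·E_1 = 15·3.567×10^-19 J = 5.351×10^-18 J = 33.4 eV.

|ΔE| = 33.4 eV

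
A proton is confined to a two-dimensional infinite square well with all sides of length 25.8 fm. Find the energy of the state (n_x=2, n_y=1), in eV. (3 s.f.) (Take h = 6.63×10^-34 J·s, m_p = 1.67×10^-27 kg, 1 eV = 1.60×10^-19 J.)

E = 1.54×10^6 eV

For a 2D rectangular well E = (h²/8m_p)·Σ n_i²/L_i² = (6.63×10^-34)²/(8·1.67×10^-27) · [2²/(25.8 fm)² + 1²/(25.8 fm)²].
Evaluating gives E = 2.471×10^-13 J = 1.54×10^6 eV.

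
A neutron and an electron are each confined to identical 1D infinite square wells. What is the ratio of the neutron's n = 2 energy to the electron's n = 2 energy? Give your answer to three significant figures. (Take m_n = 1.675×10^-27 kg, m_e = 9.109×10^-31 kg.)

5.44×10^-4

E_n ∝ 1/m at fixed n and L, so the ratio is m_e/m_n = 9.109×10^-31/1.675×10^-27 = 5.44×10^-4.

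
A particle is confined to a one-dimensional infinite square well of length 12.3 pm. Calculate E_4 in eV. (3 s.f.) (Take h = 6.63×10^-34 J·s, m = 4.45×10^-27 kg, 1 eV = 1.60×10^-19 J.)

For an infinite well E_n = n²h²/(8mL²), so E_1 = h²/(8mL²) = (6.63×10^-34)²/(8·4.45×10^-27·(1.23×10^-11 m)²) = 8.161×10^-20 J.
Then E_4 = 4²·E_1 = 16·8.161×10^-20 J = 1.306×10^-18 J.
Converting, E_4 = 1.306×10^-18 J / (1.60×10^-19 J/eV) = 8.16 eV.

E_4 = 8.16 eV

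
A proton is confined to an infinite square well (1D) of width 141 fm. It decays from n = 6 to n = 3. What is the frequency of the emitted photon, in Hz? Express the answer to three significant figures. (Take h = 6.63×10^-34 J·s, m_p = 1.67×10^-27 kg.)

f = 6.74×10^19 Hz

E_1 = h²/(8m_pL²) = 1.655×10^-15 J and ΔE = (6² − 3²)E_1 = 4.469×10^-14 J.
f = ΔE/h = 4.469×10^-14/6.63×10^-34 = 6.74×10^19 Hz.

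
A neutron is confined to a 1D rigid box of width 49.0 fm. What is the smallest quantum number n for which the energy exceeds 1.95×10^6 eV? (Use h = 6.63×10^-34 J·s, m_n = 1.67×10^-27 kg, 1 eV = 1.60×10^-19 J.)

n = 5

E_1 = h²/(8m_nL²) = 1.370×10^-14 J = 8.562×10^4 eV.
Need n² > 1.95×10^6/8.562×10^4 = 22.78, i.e. n > 4.773.
The smallest integer satisfying this is n = 5.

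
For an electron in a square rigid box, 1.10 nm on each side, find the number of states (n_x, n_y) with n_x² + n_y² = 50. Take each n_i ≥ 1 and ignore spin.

degeneracy = 3

The level has n_x² + n_y² = 50. The ordered positive-integer solutions are (1, 7), (5, 5), (7, 1).
That gives 3 states.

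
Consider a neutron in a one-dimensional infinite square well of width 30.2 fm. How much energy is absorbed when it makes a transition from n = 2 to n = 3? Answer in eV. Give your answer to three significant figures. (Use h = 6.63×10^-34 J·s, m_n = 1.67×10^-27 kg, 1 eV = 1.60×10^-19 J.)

|ΔE| = 1.13×10^6 eV

E_1 = h²/(8m_nL²) = 3.608×10^-14 J.
|ΔE| = |2² − 3²|·E_1 = 5·3.608×10^-14 J = 1.804×10^-13 J = 1.13×10^6 eV.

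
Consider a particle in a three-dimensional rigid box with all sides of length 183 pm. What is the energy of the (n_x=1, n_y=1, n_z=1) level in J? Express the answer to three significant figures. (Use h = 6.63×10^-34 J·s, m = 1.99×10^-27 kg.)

For a 3D rectangular well E = (h²/8m)·Σ n_i²/L_i² = (6.63×10^-34)²/(8·1.99×10^-27) · [1²/(183 pm)² + 1²/(183 pm)² + 1²/(183 pm)²].
Evaluating gives E = 2.47×10^-21 J.

E = 2.47×10^-21 J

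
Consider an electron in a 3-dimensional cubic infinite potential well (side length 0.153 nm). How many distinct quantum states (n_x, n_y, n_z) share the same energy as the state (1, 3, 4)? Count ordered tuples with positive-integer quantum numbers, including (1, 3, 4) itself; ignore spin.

The level has n_x² + n_y² + n_z² = 26. The ordered positive-integer solutions are (1, 3, 4), (1, 4, 3), (3, 1, 4), (3, 4, 1), (4, 1, 3), (4, 3, 1).
That gives 6 states.

degeneracy = 6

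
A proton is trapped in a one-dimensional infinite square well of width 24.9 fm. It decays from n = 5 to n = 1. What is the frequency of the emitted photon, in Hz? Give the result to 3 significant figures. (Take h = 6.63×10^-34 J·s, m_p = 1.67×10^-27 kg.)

f = 1.92×10^21 Hz

E_1 = h²/(8m_pL²) = 5.307×10^-14 J and ΔE = (5² − 1²)E_1 = 1.274×10^-12 J.
f = ΔE/h = 1.274×10^-12/6.63×10^-34 = 1.92×10^21 Hz.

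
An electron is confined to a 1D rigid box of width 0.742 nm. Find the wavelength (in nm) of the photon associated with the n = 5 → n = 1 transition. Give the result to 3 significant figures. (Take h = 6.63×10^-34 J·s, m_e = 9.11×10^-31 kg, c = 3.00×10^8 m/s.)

E_1 = h²/(8m_eL²) = 1.095×10^-19 J, so ΔE = (5² − 1²)E_1 = 2.628×10^-18 J.
λ = hc/ΔE = (6.63×10^-34·3.00×10^8)/2.628×10^-18 = 7.57×10^-8 m = 75.7 nm.

λ = 75.7 nm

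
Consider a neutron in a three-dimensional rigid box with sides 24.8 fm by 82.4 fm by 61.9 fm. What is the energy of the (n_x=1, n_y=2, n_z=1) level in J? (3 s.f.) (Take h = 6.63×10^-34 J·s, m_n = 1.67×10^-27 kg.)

For a 3D rectangular well E = (h²/8m_n)·Σ n_i²/L_i² = (6.63×10^-34)²/(8·1.67×10^-27) · [1²/(24.8 fm)² + 2²/(82.4 fm)² + 1²/(61.9 fm)²].
Evaluating gives E = 8.15×10^-14 J.

E = 8.15×10^-14 J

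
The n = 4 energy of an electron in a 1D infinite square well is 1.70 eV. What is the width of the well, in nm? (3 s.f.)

L = 1.88 nm

From E_n = n²h²/(8m_eL²), L = n·h/√(8m_eE_n).
E_4 = 1.70 eV = 2.723×10^-19 J, so L = 4·6.626×10^-34/√(8·9.109×10^-31·2.723×10^-19) = 1.88×10^-9 m = 1.88 nm.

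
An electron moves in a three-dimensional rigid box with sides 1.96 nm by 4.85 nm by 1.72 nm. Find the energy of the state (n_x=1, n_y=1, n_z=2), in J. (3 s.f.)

E = 9.97×10^-20 J

For a 3D rectangular well E = (h²/8m_e)·Σ n_i²/L_i² = (6.626×10^-34)²/(8·9.109×10^-31) · [1²/(1.96 nm)² + 1²/(4.85 nm)² + 2²/(1.72 nm)²].
Evaluating gives E = 9.97×10^-20 J.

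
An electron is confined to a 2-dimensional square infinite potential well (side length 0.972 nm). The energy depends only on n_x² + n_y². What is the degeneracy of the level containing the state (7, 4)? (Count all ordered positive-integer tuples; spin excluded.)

The level has n_x² + n_y² = 65. The ordered positive-integer solutions are (1, 8), (4, 7), (7, 4), (8, 1).
That gives 4 states.

degeneracy = 4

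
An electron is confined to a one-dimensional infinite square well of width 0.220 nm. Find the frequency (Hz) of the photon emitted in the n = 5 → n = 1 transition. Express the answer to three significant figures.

f = 4.51×10^16 Hz

E_1 = h²/(8m_eL²) = 1.245×10^-18 J and ΔE = (5² − 1²)E_1 = 2.988×10^-17 J.
f = ΔE/h = 2.988×10^-17/6.626×10^-34 = 4.51×10^16 Hz.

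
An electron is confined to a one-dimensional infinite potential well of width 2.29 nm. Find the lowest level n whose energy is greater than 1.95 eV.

E_1 = h²/(8m_eL²) = 1.149×10^-20 J = 0.07172 eV.
Need n² > 1.95/0.07172 = 27.19, i.e. n > 5.214.
The smallest integer satisfying this is n = 6.

n = 6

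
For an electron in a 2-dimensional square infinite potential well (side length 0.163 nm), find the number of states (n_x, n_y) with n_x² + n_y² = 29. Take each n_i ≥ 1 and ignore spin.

The level has n_x² + n_y² = 29. The ordered positive-integer solutions are (2, 5), (5, 2).
That gives 2 states.

degeneracy = 2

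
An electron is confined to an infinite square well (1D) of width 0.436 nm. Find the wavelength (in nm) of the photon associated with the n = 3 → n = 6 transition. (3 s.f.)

λ = 23.2 nm

E_1 = h²/(8m_eL²) = 3.169×10^-19 J, so ΔE = (6² − 3²)E_1 = 8.556×10^-18 J.
λ = hc/ΔE = (6.626×10^-34·2.998×10^8)/8.556×10^-18 = 2.32×10^-8 m = 23.2 nm.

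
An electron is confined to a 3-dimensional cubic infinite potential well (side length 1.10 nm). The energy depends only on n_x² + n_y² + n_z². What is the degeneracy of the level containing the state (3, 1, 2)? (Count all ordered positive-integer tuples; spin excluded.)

degeneracy = 6

The level has n_x² + n_y² + n_z² = 14. The ordered positive-integer solutions are (1, 2, 3), (1, 3, 2), (2, 1, 3), (2, 3, 1), (3, 1, 2), (3, 2, 1).
That gives 6 states.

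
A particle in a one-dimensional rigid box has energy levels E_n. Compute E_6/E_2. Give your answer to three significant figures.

9.00

E_n ∝ n², so E_6/E_2 = 6²/2² = 36/4 = 9.00.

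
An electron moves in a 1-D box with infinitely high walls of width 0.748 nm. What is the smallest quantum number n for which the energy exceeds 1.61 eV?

n = 2

E_1 = h²/(8m_eL²) = 1.077×10^-19 J = 0.6723 eV.
Need n² > 1.61/0.6723 = 2.395, i.e. n > 1.548.
The smallest integer satisfying this is n = 2.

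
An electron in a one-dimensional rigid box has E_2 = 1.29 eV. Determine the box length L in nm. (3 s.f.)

From E_n = n²h²/(8m_eL²), L = n·h/√(8m_eE_n).
E_2 = 1.29 eV = 2.067×10^-19 J, so L = 2·6.626×10^-34/√(8·9.109×10^-31·2.067×10^-19) = 1.08×10^-9 m = 1.08 nm.

L = 1.08 nm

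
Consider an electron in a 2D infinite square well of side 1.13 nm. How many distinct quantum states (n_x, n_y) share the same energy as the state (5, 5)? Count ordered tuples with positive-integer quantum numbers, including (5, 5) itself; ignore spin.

degeneracy = 3

The level has n_x² + n_y² = 50. The ordered positive-integer solutions are (1, 7), (5, 5), (7, 1).
That gives 3 states.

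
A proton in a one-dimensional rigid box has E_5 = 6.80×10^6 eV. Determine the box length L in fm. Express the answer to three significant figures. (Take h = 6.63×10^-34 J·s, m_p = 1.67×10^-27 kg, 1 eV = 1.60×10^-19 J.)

From E_n = n²h²/(8m_pL²), L = n·h/√(8m_pE_n).
E_5 = 6.80×10^6 eV = 1.088×10^-12 J, so L = 5·6.63×10^-34/√(8·1.67×10^-27·1.088×10^-12) = 2.75×10^-14 m = 27.5 fm.

L = 27.5 fm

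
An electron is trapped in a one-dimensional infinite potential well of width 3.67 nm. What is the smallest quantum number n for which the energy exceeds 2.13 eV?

n = 9

E_1 = h²/(8m_eL²) = 4.473×10^-21 J = 0.02792 eV.
Need n² > 2.13/0.02792 = 76.29, i.e. n > 8.734.
The smallest integer satisfying this is n = 9.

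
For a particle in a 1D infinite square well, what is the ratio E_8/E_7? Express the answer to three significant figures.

1.31

E_n ∝ n², so E_8/E_7 = 8²/7² = 64/49 = 1.31.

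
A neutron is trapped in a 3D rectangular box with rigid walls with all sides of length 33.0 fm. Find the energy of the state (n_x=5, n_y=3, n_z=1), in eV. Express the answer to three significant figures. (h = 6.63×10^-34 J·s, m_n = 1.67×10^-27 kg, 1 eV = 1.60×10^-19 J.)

For a 3D rectangular well E = (h²/8m_n)·Σ n_i²/L_i² = (6.63×10^-34)²/(8·1.67×10^-27) · [5²/(33.0 fm)² + 3²/(33.0 fm)² + 1²/(33.0 fm)²].
Evaluating gives E = 1.057×10^-12 J = 6.61×10^6 eV.

E = 6.61×10^6 eV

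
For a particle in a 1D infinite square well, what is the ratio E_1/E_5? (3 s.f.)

0.0400

E_n ∝ n², so E_1/E_5 = 1²/5² = 1/25 = 0.0400.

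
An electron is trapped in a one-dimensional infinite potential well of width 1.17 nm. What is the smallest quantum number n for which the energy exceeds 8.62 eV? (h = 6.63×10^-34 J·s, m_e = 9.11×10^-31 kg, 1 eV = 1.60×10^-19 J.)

E_1 = h²/(8m_eL²) = 4.406×10^-20 J = 0.2754 eV.
Need n² > 8.62/0.2754 = 31.30, i.e. n > 5.595.
The smallest integer satisfying this is n = 6.

n = 6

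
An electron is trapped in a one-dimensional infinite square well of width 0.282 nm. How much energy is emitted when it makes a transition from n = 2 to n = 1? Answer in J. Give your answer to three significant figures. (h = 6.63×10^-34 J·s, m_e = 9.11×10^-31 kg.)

|ΔE| = 2.28×10^-18 J

E_1 = h²/(8m_eL²) = 7.584×10^-19 J.
|ΔE| = |2² − 1²|·E_1 = 3·7.584×10^-19 J = 2.28×10^-18 J.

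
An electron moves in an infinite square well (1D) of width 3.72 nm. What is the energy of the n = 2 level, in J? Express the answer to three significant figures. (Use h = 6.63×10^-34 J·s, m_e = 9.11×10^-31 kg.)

E_2 = 1.74×10^-20 J

For an infinite well E_n = n²h²/(8m_eL²), so E_1 = h²/(8m_eL²) = (6.63×10^-34)²/(8·9.11×10^-31·(3.72×10^-9 m)²) = 4.358×10^-21 J.
Then E_2 = 2²·E_1 = 4·4.358×10^-21 J = 1.74×10^-20 J.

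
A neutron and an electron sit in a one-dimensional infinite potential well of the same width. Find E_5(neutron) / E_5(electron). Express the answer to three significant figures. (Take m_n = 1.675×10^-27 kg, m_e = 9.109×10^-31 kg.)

E_n ∝ 1/m at fixed n and L, so the ratio is m_e/m_n = 9.109×10^-31/1.675×10^-27 = 5.44×10^-4.

5.44×10^-4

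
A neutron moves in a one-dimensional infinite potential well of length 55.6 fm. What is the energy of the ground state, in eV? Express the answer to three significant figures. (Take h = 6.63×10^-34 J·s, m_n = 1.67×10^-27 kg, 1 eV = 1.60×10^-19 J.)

E_1 = 6.65×10^4 eV

For an infinite well E_n = n²h²/(8m_nL²), so E_1 = h²/(8m_nL²) = (6.63×10^-34)²/(8·1.67×10^-27·(5.56×10^-14 m)²) = 1.064×10^-14 J.
Converting, E_1 = 1.064×10^-14 J / (1.60×10^-19 J/eV) = 6.65×10^4 eV.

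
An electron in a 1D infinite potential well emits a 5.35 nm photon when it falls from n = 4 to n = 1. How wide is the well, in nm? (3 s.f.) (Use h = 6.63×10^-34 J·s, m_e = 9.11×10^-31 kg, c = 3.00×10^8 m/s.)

L = 0.156 nm

The photon carries ΔE = hc/λ = 6.63×10^-34·3.00×10^8/5.35×10^-9 m = 3.718×10^-17 J.
Since ΔE = (4² − 1²)E_1, E_1 = 2.479×10^-18 J, and L = h/√(8m_eE_1) = 1.56×10^-10 m = 0.156 nm.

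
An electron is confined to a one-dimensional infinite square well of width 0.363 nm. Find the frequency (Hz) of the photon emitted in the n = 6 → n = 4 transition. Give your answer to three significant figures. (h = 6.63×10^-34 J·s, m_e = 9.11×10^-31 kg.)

f = 1.38×10^16 Hz

E_1 = h²/(8m_eL²) = 4.577×10^-19 J and ΔE = (6² − 4²)E_1 = 9.154×10^-18 J.
f = ΔE/h = 9.154×10^-18/6.63×10^-34 = 1.38×10^16 Hz.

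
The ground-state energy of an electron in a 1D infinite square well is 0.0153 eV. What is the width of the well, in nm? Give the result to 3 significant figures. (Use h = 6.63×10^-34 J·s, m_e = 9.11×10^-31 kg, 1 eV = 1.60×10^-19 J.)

From E_n = n²h²/(8m_eL²), L = n·h/√(8m_eE_n).
E_1 = 0.0153 eV = 2.448×10^-21 J, so L = 1·6.63×10^-34/√(8·9.11×10^-31·2.448×10^-21) = 4.96×10^-9 m = 4.96 nm.

L = 4.96 nm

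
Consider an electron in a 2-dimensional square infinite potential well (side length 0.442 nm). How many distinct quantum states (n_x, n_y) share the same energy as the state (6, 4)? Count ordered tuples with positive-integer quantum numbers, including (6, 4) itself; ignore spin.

The level has n_x² + n_y² = 52. The ordered positive-integer solutions are (4, 6), (6, 4).
That gives 2 states.

degeneracy = 2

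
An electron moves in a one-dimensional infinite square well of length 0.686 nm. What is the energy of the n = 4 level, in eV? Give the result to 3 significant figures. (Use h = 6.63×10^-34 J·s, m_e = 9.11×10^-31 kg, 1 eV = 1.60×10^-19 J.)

E_4 = 12.8 eV

For an infinite well E_n = n²h²/(8m_eL²), so E_1 = h²/(8m_eL²) = (6.63×10^-34)²/(8·9.11×10^-31·(6.86×10^-10 m)²) = 1.282×10^-19 J.
Then E_4 = 4²·E_1 = 16·1.282×10^-19 J = 2.051×10^-18 J.
Converting, E_4 = 2.051×10^-18 J / (1.60×10^-19 J/eV) = 12.8 eV.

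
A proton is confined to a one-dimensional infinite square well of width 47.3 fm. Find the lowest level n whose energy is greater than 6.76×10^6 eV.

n = 9

E_1 = h²/(8m_pL²) = 1.466×10^-14 J = 9.151×10^4 eV.
Need n² > 6.76×10^6/9.151×10^4 = 73.87, i.e. n > 8.595.
The smallest integer satisfying this is n = 9.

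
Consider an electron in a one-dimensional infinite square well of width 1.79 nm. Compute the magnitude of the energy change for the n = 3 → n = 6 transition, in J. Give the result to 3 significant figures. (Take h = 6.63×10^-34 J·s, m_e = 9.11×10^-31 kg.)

|ΔE| = 5.08×10^-19 J

E_1 = h²/(8m_eL²) = 1.882×10^-20 J.
|ΔE| = |3² − 6²|·E_1 = 27·1.882×10^-20 J = 5.08×10^-19 J.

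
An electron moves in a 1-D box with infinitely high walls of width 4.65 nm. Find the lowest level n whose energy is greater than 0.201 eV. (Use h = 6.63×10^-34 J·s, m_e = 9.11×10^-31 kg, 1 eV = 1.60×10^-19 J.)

n = 4

E_1 = h²/(8m_eL²) = 2.789×10^-21 J = 0.01743 eV.
Need n² > 0.201/0.01743 = 11.53, i.e. n > 3.396.
The smallest integer satisfying this is n = 4.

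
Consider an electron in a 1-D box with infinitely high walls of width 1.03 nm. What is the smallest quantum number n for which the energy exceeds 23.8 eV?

n = 9

E_1 = h²/(8m_eL²) = 5.679×10^-20 J = 0.3545 eV.
Need n² > 23.8/0.3545 = 67.14, i.e. n > 8.194.
The smallest integer satisfying this is n = 9.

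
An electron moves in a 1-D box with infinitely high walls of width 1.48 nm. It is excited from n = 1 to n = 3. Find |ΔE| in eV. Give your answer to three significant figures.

|ΔE| = 1.37 eV

E_1 = h²/(8m_eL²) = 2.751×10^-20 J.
|ΔE| = |1² − 3²|·E_1 = 8·2.751×10^-20 J = 2.201×10^-19 J = 1.37 eV.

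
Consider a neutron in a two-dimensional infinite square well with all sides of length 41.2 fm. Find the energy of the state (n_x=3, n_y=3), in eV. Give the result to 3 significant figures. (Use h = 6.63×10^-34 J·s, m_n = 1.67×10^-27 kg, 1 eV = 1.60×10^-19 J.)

E = 2.18×10^6 eV

For a 2D rectangular well E = (h²/8m_n)·Σ n_i²/L_i² = (6.63×10^-34)²/(8·1.67×10^-27) · [3²/(41.2 fm)² + 3²/(41.2 fm)²].
Evaluating gives E = 3.489×10^-13 J = 2.18×10^6 eV.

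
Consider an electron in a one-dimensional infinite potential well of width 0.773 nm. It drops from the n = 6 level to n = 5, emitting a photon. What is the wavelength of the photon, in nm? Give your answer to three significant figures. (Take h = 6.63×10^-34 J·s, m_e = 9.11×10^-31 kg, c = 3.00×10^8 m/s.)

λ = 179 nm

E_1 = h²/(8m_eL²) = 1.009×10^-19 J, so ΔE = (6² − 5²)E_1 = 1.110×10^-18 J.
λ = hc/ΔE = (6.63×10^-34·3.00×10^8)/1.110×10^-18 = 1.79×10^-7 m = 179 nm.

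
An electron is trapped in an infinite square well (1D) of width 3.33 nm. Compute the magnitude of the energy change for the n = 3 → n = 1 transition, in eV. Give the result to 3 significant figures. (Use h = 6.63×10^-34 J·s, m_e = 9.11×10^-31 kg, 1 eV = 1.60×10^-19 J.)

|ΔE| = 0.272 eV

E_1 = h²/(8m_eL²) = 5.439×10^-21 J.
|ΔE| = |3² − 1²|·E_1 = 8·5.439×10^-21 J = 4.351×10^-20 J = 0.272 eV.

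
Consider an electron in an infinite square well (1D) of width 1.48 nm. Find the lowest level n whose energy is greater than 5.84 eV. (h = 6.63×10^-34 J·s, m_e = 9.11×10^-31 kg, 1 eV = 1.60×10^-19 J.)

E_1 = h²/(8m_eL²) = 2.754×10^-20 J = 0.1721 eV.
Need n² > 5.84/0.1721 = 33.93, i.e. n > 5.825.
The smallest integer satisfying this is n = 6.

n = 6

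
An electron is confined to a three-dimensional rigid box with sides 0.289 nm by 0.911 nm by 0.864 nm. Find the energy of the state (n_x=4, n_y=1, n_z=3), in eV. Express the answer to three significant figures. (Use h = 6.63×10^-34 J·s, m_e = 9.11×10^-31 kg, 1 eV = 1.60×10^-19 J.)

E = 77.2 eV

For a 3D rectangular well E = (h²/8m_e)·Σ n_i²/L_i² = (6.63×10^-34)²/(8·9.11×10^-31) · [4²/(0.289 nm)² + 1²/(0.911 nm)² + 3²/(0.864 nm)²].
Evaluating gives E = 1.235×10^-17 J = 77.2 eV.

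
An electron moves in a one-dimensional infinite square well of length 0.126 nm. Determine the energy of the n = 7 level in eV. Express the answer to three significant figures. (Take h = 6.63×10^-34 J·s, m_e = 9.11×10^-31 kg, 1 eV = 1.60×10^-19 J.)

For an infinite well E_n = n²h²/(8m_eL²), so E_1 = h²/(8m_eL²) = (6.63×10^-34)²/(8·9.11×10^-31·(1.26×10^-10 m)²) = 3.799×10^-18 J.
Then E_7 = 7²·E_1 = 49·3.799×10^-18 J = 1.862×10^-16 J.
Converting, E_7 = 1.862×10^-16 J / (1.60×10^-19 J/eV) = 1.16×10^3 eV.

E_7 = 1.16×10^3 eV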